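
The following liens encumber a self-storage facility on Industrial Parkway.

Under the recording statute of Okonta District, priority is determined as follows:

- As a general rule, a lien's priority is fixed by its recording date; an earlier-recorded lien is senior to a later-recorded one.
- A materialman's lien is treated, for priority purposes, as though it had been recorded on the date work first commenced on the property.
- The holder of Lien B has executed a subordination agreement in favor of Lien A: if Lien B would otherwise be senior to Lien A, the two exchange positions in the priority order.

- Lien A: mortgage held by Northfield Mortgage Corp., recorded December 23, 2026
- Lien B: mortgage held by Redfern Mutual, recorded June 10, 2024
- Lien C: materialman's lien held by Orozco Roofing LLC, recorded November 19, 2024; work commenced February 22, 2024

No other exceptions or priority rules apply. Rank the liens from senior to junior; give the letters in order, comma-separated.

Effective dates: C's effective date is February 22, 2024, when work began.
By effective date, earliest first: C (February 22, 2024), B (June 10, 2024), A (December 23, 2026).
The subordination applies — B was senior to A — so B and A swap.

C, A, B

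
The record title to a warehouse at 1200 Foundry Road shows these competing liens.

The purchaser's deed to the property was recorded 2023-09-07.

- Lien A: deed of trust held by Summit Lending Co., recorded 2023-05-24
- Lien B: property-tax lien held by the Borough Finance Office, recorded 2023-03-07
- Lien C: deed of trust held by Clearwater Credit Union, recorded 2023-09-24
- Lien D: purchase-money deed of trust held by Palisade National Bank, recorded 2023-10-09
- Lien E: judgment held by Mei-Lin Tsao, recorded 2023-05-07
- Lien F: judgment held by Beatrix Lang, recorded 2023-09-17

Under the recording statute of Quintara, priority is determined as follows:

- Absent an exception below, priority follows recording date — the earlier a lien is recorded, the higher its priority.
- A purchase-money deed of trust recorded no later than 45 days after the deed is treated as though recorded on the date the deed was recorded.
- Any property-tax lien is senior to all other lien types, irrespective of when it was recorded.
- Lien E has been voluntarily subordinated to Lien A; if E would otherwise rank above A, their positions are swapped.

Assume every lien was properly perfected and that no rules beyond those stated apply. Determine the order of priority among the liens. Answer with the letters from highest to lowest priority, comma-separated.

Effective dates: D relates back to the deed date 2023-09-07.
B, as a property-tax lien, has superpriority and ranks first.
Ordering the rest by effective date: E (2023-05-07), A (2023-05-24), D (2023-09-07), F (2023-09-17), C (2023-09-24).
The subordination applies — E was senior to A — so E and A swap.

B, A, E, D, F, C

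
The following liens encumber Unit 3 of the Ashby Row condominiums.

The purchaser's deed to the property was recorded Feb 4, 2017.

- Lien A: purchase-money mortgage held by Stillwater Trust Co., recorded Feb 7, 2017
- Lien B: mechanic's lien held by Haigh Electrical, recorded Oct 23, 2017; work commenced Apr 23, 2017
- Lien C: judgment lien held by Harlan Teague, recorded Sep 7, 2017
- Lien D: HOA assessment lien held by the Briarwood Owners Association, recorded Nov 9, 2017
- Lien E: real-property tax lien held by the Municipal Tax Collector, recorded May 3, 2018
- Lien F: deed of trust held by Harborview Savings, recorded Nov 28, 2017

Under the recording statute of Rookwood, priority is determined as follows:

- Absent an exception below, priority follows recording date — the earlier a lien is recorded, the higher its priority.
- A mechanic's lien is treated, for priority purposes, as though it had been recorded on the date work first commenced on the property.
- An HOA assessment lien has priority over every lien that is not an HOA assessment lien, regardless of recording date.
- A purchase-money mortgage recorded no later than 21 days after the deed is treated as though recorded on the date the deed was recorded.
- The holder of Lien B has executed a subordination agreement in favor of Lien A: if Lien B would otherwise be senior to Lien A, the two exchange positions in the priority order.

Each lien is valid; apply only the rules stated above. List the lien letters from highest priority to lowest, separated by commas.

D, A, B, C, F, E

First, effective dates: A relates back to the deed date Feb 4, 2017; B relates back to Apr 23, 2017 (work commenced).
D is an HOA assessment lien, so it outranks all other liens regardless of date.
Ordering the rest by effective date: A (Feb 4, 2017), B (Apr 23, 2017), C (Sep 7, 2017), F (Nov 28, 2017), E (May 3, 2018).
B already ranks below A; the subordination has no effect.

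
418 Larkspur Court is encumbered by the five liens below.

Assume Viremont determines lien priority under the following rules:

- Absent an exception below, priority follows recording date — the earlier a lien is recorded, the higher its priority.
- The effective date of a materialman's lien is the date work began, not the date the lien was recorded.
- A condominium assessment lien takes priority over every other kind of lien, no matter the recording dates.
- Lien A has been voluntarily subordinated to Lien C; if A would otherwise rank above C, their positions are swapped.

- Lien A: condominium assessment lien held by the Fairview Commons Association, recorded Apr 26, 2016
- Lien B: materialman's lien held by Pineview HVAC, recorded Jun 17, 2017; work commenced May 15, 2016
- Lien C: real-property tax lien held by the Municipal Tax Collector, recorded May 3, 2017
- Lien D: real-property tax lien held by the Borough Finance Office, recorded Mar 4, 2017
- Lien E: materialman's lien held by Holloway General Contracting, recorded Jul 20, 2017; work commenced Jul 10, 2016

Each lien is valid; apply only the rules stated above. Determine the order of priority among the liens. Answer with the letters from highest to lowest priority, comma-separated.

Effective dates: B is treated as recorded May 15, 2016, the work-commencement date; E's effective date is Jul 10, 2016, when work began.
A, as a condominium assessment lien, has superpriority and ranks first.
Ordering the rest by effective date: B (May 15, 2016), E (Jul 10, 2016), D (Mar 4, 2017), C (May 3, 2017).
Because A would otherwise rank above C, the subordination swaps them.

C, B, E, D, A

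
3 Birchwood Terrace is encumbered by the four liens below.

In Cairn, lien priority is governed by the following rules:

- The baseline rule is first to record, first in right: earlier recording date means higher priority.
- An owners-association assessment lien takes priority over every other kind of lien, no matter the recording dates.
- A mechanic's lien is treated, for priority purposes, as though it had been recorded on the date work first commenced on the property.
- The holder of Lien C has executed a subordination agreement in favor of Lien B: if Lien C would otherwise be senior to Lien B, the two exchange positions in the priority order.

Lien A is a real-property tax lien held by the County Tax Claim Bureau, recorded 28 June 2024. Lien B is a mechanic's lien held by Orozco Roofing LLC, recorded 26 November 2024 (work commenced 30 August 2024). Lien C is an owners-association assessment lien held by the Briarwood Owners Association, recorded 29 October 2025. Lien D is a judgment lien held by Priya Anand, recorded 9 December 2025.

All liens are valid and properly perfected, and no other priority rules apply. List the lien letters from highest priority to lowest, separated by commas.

First, effective dates: B is treated as recorded 30 August 2024, the work-commencement date.
C is an owners-association assessment lien and takes priority over every other lien.
Among the remaining liens, by effective date: A (28 June 2024), B (30 August 2024), D (9 December 2025).
The subordination applies — C was senior to B — so C and B swap.

B, A, C, D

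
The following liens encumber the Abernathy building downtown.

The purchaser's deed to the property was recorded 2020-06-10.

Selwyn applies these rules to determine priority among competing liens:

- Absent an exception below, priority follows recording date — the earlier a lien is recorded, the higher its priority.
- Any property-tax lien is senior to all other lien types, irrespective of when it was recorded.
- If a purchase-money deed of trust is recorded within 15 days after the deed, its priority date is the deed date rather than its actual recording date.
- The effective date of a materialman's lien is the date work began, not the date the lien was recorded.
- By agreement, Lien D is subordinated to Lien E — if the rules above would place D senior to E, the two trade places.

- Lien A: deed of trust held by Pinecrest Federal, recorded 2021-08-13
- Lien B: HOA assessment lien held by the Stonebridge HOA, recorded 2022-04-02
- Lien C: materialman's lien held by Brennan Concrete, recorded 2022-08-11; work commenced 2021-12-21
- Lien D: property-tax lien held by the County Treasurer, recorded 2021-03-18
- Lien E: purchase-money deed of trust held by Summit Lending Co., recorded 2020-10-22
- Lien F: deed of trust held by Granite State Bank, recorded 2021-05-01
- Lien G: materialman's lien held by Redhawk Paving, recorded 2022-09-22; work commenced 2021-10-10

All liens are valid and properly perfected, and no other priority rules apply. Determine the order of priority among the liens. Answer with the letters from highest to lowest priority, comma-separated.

Effective dates after the stated exceptions: C's effective date is 2021-12-21, when work began; E missed the 15-day window (134 days after the deed), so its recording date stands; G relates back to 2021-10-10 (work commenced).
D, as a property-tax lien, has superpriority and ranks first.
Among the remaining liens, by effective date: E (2020-10-22), F (2021-05-01), A (2021-08-13), G (2021-10-10), C (2021-12-21), B (2022-04-02).
The subordination applies — D was senior to E — so D and E swap.

E, D, F, A, G, C, B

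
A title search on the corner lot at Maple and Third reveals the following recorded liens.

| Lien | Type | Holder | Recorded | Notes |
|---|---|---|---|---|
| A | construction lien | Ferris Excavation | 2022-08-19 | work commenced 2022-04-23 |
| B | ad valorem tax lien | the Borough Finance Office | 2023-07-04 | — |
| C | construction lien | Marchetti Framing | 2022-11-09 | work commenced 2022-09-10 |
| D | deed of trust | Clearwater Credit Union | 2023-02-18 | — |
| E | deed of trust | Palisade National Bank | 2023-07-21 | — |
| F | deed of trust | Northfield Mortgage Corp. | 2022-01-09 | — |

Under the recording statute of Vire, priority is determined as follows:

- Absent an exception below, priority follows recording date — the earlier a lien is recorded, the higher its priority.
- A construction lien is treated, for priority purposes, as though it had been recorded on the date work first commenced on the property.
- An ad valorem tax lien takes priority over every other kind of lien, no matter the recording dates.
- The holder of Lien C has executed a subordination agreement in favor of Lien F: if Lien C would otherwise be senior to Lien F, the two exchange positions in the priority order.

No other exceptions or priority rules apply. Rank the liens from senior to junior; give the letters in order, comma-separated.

Adjusting effective dates: A is treated as recorded 2022-04-23, the work-commencement date; C is treated as recorded 2022-09-10, the work-commencement date.
As an ad valorem tax lien, B is senior to every other lien.
The other liens, earliest effective date first: F (2022-01-09), A (2022-04-23), C (2022-09-10), D (2023-02-18), E (2023-07-21).
Since C is not senior to F, the subordination leaves the order unchanged.

B, F, A, C, D, E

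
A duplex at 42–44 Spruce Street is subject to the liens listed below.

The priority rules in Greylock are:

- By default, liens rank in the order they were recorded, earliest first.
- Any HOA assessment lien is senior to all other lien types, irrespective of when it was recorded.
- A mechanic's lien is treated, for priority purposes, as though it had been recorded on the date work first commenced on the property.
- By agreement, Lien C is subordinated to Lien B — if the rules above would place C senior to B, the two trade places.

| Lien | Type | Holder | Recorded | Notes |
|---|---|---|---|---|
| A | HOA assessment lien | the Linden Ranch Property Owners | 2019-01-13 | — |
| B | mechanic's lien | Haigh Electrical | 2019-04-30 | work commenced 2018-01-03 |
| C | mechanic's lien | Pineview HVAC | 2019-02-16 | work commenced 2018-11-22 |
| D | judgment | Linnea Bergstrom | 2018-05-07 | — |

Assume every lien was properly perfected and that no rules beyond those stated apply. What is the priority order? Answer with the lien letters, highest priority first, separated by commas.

Adjusting effective dates: B is treated as recorded 2018-01-03, the work-commencement date; C's effective date is 2018-11-22, when work began.
A is an HOA assessment lien, so it outranks all other liens regardless of date.
Remaining liens by effective date: B (2018-01-03), D (2018-05-07), C (2018-11-22).
Since C is not senior to B, the subordination leaves the order unchanged.

A, B, D, C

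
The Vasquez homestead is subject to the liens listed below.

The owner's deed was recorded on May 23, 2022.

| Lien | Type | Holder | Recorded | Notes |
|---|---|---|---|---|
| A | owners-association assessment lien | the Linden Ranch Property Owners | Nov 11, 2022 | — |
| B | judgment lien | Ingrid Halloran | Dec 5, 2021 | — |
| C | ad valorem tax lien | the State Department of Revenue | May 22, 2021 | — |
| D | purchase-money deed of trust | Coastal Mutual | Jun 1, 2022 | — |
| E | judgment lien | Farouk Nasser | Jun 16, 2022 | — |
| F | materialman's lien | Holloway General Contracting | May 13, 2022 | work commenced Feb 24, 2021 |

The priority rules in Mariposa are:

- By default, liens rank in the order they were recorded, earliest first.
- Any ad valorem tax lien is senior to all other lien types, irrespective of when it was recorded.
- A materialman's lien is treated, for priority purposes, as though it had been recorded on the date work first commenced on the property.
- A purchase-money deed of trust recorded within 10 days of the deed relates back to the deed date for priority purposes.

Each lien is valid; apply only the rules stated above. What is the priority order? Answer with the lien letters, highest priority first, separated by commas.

C, F, B, D, E, A

Effective dates after the stated exceptions: D's effective date is the deed date, May 23, 2022; F's effective date is Feb 24, 2021, when work began.
C, as an ad valorem tax lien, has superpriority and ranks first.
Among the remaining liens, by effective date: F (Feb 24, 2021), B (Dec 5, 2021), D (May 23, 2022), E (Jun 16, 2022), A (Nov 11, 2022).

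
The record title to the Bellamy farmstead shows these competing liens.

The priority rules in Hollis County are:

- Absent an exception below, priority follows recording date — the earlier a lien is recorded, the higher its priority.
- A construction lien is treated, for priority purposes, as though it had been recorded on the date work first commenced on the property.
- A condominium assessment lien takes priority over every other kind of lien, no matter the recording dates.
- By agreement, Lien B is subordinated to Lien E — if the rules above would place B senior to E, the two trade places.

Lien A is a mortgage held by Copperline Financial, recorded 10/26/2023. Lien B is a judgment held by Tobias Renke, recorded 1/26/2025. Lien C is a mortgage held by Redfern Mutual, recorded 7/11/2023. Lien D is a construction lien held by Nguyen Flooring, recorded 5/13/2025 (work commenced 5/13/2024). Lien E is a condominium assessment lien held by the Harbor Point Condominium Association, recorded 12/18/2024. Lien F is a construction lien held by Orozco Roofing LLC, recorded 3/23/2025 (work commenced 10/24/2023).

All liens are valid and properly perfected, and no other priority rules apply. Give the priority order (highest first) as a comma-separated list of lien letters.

Effective dates after the stated exceptions: D relates back to 5/13/2024 (work commenced); F is treated as recorded 10/24/2023, the work-commencement date.
E, as a condominium assessment lien, has superpriority and ranks first.
Ordering the rest by effective date: C (7/11/2023), F (10/24/2023), A (10/26/2023), D (5/13/2024), B (1/26/2025).
B already ranks below E; the subordination has no effect.

E, C, F, A, D, B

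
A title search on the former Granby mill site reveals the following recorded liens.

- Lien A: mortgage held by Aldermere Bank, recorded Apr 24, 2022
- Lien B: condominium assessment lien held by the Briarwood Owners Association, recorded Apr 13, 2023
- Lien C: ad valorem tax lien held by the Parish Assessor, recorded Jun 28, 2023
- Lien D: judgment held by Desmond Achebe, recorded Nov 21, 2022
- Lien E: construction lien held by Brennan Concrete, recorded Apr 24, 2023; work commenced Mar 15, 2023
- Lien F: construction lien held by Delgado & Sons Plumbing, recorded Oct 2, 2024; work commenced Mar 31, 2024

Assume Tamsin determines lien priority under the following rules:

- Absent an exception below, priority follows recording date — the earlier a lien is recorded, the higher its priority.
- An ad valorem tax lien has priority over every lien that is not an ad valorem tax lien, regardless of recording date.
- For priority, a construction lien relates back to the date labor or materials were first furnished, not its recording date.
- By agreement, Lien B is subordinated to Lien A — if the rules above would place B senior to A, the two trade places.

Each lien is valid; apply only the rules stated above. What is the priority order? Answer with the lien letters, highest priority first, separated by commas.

C, A, D, E, B, F

First, effective dates: E relates back to Mar 15, 2023 (work commenced); F relates back to Mar 31, 2024 (work commenced).
As an ad valorem tax lien, C is senior to every other lien.
Remaining liens by effective date: A (Apr 24, 2022), D (Nov 21, 2022), E (Mar 15, 2023), B (Apr 13, 2023), F (Mar 31, 2024).
Since B is not senior to A, the subordination leaves the order unchanged.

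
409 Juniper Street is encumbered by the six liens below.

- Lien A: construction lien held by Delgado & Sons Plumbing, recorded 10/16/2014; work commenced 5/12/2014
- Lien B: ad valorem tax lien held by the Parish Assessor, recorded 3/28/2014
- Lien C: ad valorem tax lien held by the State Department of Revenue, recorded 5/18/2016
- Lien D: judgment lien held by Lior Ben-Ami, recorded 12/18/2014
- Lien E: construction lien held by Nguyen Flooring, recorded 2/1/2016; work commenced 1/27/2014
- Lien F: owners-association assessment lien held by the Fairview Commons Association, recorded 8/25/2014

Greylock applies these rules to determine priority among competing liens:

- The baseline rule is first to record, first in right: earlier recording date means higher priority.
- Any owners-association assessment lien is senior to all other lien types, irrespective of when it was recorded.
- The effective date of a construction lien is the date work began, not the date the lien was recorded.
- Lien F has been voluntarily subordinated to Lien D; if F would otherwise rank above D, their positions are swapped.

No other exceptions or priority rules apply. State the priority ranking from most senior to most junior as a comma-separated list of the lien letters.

Effective dates: A is treated as recorded 5/12/2014, the work-commencement date; E's effective date is 1/27/2014, when work began.
F is an owners-association assessment lien, so it outranks all other liens regardless of date.
The other liens, earliest effective date first: E (1/27/2014), B (3/28/2014), A (5/12/2014), D (12/18/2014), C (5/18/2016).
Because F would otherwise rank above D, the subordination swaps them.

D, E, B, A, F, C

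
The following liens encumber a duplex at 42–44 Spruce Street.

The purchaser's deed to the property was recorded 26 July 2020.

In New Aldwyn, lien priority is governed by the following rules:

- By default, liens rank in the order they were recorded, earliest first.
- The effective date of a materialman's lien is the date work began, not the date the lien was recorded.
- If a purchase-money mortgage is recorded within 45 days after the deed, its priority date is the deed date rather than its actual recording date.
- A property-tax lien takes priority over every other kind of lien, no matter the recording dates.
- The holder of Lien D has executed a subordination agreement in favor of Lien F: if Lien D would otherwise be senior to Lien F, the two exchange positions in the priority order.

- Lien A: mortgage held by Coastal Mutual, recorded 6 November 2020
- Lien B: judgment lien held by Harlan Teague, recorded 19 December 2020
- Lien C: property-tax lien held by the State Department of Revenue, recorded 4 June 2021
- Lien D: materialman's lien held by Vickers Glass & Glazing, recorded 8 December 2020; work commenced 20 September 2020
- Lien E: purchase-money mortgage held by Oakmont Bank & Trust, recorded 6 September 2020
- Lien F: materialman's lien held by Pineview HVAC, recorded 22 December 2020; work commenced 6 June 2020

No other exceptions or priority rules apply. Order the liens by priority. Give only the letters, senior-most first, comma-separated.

First, effective dates: D's effective date is 20 September 2020, when work began; E was recorded within the 45-day window, so its effective date is the deed date 26 July 2020; F's effective date is 6 June 2020, when work began.
C is a property-tax lien, so it outranks all other liens regardless of date.
Ordering the rest by effective date: F (6 June 2020), E (26 July 2020), D (20 September 2020), A (6 November 2020), B (19 December 2020).
D is already junior to F, so the subordination agreement changes nothing.

C, F, E, D, A, B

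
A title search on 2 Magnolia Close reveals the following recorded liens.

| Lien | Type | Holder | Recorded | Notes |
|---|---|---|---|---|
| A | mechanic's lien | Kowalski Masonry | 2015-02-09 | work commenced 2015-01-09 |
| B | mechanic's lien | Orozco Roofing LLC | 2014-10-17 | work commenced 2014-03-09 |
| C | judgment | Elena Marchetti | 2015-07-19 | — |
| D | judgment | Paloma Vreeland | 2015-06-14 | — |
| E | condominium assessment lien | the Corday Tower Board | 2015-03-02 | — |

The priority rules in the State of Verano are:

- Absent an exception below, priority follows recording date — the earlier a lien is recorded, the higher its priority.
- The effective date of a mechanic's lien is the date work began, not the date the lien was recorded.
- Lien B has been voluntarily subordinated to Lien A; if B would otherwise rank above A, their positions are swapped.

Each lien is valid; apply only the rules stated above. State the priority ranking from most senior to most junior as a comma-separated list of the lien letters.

Effective dates: A's effective date is 2015-01-09, when work began; B relates back to 2014-03-09 (work commenced).
Ordering by effective date: B (2014-03-09), A (2015-01-09), E (2015-03-02), D (2015-06-14), C (2015-07-19).
The subordination applies — B was senior to A — so B and A swap.

A, B, E, D, C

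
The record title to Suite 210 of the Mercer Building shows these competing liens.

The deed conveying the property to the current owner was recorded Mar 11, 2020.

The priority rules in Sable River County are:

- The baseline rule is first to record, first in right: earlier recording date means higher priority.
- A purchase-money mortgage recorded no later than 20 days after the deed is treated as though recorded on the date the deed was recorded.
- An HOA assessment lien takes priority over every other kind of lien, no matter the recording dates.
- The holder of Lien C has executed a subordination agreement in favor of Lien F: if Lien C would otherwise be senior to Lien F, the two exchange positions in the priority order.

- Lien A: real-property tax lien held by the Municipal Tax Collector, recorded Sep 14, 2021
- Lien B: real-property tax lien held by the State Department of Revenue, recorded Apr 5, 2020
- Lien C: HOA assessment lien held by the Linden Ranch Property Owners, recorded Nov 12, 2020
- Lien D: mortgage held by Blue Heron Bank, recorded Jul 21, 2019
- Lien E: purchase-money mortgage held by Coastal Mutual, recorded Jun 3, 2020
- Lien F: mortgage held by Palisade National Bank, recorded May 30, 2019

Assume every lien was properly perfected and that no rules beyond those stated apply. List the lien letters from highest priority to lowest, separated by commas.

F, C, D, B, E, A

Effective dates after the stated exceptions: E missed the 20-day window (84 days after the deed), so its recording date stands.
C is an HOA assessment lien, so it outranks all other liens regardless of date.
Among the remaining liens, by effective date: F (May 30, 2019), D (Jul 21, 2019), B (Apr 5, 2020), E (Jun 3, 2020), A (Sep 14, 2021).
The subordination applies — C was senior to F — so C and F swap.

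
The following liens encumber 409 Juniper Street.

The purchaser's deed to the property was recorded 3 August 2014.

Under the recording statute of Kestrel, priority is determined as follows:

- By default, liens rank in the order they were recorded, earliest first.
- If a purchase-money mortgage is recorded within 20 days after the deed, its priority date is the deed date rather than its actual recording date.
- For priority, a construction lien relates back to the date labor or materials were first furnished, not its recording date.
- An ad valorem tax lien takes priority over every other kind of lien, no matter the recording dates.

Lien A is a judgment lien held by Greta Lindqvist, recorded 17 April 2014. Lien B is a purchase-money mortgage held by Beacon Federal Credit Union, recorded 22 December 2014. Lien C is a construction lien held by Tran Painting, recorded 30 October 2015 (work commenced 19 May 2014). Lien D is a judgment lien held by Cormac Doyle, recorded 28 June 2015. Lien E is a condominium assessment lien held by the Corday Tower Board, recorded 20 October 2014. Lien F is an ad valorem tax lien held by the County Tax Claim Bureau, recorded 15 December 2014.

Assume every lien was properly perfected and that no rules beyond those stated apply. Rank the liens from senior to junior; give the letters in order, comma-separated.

First, effective dates: B was recorded 141 days after the deed — beyond 20 days — so no relation-back applies; C's effective date is 19 May 2014, when work began.
As an ad valorem tax lien, F is senior to every other lien.
Among the remaining liens, by effective date: A (17 April 2014), C (19 May 2014), E (20 October 2014), B (22 December 2014), D (28 June 2015).

F, A, C, E, B, D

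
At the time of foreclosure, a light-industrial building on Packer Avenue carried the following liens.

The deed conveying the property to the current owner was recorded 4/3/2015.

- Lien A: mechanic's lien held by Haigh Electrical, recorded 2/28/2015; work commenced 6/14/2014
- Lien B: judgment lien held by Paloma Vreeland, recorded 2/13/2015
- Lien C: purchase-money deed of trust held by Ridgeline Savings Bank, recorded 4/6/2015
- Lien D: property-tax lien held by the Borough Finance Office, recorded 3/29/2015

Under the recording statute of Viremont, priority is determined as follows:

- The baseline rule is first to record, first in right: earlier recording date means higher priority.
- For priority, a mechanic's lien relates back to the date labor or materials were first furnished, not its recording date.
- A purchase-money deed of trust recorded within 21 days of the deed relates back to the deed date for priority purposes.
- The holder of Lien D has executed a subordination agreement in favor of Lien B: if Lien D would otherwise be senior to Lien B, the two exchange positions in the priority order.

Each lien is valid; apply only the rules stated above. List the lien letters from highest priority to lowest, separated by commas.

A, B, D, C

Effective dates after the stated exceptions: A is treated as recorded 6/14/2014, the work-commencement date; C relates back to the deed date 4/3/2015.
Sorted by effective date: A (6/14/2014), B (2/13/2015), D (3/29/2015), C (4/3/2015).
Since D is not senior to B, the subordination leaves the order unchanged.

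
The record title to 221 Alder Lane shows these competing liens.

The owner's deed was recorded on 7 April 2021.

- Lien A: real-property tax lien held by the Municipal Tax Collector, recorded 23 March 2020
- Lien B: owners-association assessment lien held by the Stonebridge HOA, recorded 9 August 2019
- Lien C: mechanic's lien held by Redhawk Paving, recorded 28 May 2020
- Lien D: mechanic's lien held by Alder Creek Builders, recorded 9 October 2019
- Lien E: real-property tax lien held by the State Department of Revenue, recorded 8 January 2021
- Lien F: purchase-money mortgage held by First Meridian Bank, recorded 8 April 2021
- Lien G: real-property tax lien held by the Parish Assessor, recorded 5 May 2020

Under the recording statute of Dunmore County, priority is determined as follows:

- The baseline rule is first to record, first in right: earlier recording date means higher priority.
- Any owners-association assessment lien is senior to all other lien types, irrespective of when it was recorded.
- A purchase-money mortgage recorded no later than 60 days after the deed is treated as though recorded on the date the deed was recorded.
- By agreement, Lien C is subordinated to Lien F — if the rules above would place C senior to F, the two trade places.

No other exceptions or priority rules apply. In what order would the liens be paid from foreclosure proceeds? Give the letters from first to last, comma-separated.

Effective dates after the stated exceptions: F's effective date is the deed date, 7 April 2021.
B is an owners-association assessment lien, so it outranks all other liens regardless of date.
Remaining liens by effective date: D (9 October 2019), A (23 March 2020), G (5 May 2020), C (28 May 2020), E (8 January 2021), F (7 April 2021).
C is senior to F before the subordination, so the two trade places.

B, D, A, G, F, E, C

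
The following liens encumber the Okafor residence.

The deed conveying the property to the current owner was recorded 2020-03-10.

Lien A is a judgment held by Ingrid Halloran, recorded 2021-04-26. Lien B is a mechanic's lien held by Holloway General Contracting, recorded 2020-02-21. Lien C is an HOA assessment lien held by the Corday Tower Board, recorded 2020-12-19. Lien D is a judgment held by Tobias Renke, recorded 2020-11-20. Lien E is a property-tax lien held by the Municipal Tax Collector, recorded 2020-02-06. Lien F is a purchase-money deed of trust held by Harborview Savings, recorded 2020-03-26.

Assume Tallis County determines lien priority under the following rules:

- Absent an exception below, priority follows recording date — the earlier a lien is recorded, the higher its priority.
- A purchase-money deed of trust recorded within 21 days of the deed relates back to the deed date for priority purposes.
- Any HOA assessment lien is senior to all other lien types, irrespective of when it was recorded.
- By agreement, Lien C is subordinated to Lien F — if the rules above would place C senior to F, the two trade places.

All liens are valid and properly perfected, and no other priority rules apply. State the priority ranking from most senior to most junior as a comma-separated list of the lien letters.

F, E, B, C, D, A

Adjusting effective dates: F relates back to the deed date 2020-03-10.
C is an HOA assessment lien, so it outranks all other liens regardless of date.
Among the remaining liens, by effective date: E (2020-02-06), B (2020-02-21), F (2020-03-10), D (2020-11-20), A (2021-04-26).
C would otherwise be senior to F, so under the subordination agreement C and F exchange positions.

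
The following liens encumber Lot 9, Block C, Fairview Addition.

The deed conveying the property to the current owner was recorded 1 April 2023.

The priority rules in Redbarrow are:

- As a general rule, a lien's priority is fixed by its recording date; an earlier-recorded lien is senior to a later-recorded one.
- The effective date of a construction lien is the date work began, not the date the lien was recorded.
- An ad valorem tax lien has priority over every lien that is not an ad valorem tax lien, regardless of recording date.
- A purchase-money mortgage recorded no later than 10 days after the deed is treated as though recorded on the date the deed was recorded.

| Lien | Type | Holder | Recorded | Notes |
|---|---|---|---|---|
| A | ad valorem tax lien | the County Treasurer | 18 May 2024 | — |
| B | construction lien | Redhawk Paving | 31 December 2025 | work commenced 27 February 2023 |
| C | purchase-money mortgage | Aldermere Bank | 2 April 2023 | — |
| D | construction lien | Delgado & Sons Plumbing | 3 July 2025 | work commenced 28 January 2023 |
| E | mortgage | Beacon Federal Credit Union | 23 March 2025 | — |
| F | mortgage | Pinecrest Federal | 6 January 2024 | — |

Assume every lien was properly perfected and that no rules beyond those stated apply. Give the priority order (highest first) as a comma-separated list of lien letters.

A, D, B, C, F, E

Effective dates: B's effective date is 27 February 2023, when work began; C's effective date is the deed date, 1 April 2023; D's effective date is 28 January 2023, when work began.
A is an ad valorem tax lien and takes priority over every other lien.
Among the remaining liens, by effective date: D (28 January 2023), B (27 February 2023), C (1 April 2023), F (6 January 2024), E (23 March 2025).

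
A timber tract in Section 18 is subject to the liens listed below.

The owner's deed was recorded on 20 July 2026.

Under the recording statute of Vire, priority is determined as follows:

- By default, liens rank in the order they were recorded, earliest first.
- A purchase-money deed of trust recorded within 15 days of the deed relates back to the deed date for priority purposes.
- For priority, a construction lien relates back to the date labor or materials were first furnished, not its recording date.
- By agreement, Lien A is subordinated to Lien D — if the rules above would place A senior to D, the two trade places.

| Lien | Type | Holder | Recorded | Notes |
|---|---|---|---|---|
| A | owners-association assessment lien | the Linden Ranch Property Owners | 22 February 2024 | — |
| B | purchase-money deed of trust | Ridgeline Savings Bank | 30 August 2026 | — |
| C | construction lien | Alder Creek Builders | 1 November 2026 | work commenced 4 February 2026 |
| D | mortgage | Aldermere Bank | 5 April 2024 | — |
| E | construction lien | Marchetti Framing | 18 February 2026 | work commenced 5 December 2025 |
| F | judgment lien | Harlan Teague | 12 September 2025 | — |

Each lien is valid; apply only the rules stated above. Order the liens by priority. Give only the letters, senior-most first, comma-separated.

D, A, F, E, C, B

Adjusting effective dates: B was recorded 41 days after the deed, outside the 15-day window, so it keeps its recording date; C is treated as recorded 4 February 2026, the work-commencement date; E's effective date is 5 December 2025, when work began.
Sorted by effective date: A (22 February 2024), D (5 April 2024), F (12 September 2025), E (5 December 2025), C (4 February 2026), B (30 August 2026).
The subordination applies — A was senior to D — so A and D swap.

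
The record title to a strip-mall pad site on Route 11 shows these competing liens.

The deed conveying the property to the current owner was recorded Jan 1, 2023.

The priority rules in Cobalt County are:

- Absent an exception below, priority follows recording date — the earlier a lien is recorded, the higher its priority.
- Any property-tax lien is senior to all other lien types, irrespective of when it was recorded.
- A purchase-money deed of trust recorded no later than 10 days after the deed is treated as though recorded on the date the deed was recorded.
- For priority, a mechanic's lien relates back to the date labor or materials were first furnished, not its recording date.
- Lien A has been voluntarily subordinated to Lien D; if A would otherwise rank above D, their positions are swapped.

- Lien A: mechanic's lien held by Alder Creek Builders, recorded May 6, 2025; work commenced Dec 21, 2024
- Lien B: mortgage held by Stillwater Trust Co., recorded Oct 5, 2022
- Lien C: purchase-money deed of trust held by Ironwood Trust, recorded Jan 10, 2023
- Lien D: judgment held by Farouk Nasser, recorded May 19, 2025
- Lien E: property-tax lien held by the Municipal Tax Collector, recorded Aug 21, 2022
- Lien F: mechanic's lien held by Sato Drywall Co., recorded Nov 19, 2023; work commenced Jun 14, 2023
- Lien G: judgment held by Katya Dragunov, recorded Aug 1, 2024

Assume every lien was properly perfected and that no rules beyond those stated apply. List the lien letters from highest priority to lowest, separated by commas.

Effective dates: A is treated as recorded Dec 21, 2024, the work-commencement date; C's effective date is the deed date, Jan 1, 2023; F relates back to Jun 14, 2023 (work commenced).
As a property-tax lien, E is senior to every other lien.
The other liens, earliest effective date first: B (Oct 5, 2022), C (Jan 1, 2023), F (Jun 14, 2023), G (Aug 1, 2024), A (Dec 21, 2024), D (May 19, 2025).
Because A would otherwise rank above D, the subordination swaps them.

E, B, C, F, G, D, A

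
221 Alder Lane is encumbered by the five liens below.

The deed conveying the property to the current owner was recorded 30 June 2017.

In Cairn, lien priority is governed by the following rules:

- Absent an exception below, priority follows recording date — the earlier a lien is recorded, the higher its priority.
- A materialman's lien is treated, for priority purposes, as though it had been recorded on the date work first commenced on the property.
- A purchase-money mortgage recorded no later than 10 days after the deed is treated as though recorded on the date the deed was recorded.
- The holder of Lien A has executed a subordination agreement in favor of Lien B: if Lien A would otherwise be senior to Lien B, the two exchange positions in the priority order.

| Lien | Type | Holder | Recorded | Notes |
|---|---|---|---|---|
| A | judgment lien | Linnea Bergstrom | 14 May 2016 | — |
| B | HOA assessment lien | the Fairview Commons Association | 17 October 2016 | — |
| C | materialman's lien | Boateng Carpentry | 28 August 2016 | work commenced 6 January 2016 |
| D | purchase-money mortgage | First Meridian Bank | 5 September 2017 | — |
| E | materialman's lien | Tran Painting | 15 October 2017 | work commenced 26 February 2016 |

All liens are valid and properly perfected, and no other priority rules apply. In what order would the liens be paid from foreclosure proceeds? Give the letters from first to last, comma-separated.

First, effective dates: C's effective date is 6 January 2016, when work began; D was recorded 67 days after the deed — beyond 10 days — so no relation-back applies; E's effective date is 26 February 2016, when work began.
By effective date: C (6 January 2016), E (26 February 2016), A (14 May 2016), B (17 October 2016), D (5 September 2017).
The subordination applies — A was senior to B — so A and B swap.

C, E, B, A, D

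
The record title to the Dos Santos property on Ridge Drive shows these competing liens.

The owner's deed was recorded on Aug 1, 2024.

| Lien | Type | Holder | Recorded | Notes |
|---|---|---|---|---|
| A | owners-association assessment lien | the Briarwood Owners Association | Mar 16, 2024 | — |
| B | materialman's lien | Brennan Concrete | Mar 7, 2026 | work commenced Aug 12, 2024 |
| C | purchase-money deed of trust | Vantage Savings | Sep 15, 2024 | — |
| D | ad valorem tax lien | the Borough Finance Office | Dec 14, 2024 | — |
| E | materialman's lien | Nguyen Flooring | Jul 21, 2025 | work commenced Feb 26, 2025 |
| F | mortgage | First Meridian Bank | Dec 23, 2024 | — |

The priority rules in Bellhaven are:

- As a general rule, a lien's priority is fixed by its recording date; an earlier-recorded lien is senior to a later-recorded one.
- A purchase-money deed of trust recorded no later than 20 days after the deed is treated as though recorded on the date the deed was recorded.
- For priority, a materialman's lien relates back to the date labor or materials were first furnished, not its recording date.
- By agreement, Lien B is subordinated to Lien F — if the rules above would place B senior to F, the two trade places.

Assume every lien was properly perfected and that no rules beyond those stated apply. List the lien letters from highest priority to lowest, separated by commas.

First, effective dates: B's effective date is Aug 12, 2024, when work began; C was recorded 45 days after the deed — beyond 20 days — so no relation-back applies; E's effective date is Feb 26, 2025, when work began.
Sorted by effective date: A (Mar 16, 2024), B (Aug 12, 2024), C (Sep 15, 2024), D (Dec 14, 2024), F (Dec 23, 2024), E (Feb 26, 2025).
B would otherwise be senior to F, so under the subordination agreement B and F exchange positions.

A, F, C, D, B, E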